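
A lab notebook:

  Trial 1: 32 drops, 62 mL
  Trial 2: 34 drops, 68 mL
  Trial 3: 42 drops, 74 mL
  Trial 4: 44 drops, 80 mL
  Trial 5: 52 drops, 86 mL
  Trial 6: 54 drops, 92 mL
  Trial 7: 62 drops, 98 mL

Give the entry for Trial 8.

Drops — alternating steps +2, +8, +2, +8, …: 32, 34, 42, 44, 52, 54, 62 → 64.
For the mL, +6 each step: 62, 68, 74, 80, 86, 92, 98 → 104.
Putting it together: 64 drops, 104 mL.

64 drops, 104 mL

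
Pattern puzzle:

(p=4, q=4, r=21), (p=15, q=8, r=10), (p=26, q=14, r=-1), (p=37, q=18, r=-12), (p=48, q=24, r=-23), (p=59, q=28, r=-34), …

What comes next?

P: +11 each step; 4, 15, 26, 37, 48, 59 → 70.
Q: alternating steps +4, +6, +4, +6, …; 4, 8, 14, 18, 24, 28 → 34.
R: together with the p always sums to 25, so 21, 10, -1, -12, -23, -34 → -45.
Combining the parts gives (p=70, q=34, r=-45).

(p=70, q=34, r=-45)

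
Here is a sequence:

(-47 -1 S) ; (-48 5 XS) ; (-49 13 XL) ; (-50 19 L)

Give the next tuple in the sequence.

For the first component, −1 each step: -47, -48, -49, -50 → -51.
For the second component, alternating steps +6, +8, +6, +8, …: -1, 5, 13, 19 → 27.
Size — runs backward through clothing sizes XS→XL: S, XS, XL, L → M.
Combining the parts gives (-51 27 M).

(-51 27 M)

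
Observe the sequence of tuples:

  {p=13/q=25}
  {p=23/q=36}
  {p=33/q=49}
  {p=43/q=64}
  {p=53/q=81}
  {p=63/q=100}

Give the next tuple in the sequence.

P: +10 each step, so 13, 23, 33, 43, 53, 63 → 73.
Q — perfect squares: 5², 6², 7², …: 25, 36, 49, 64, 81, 100 → 121.
Combining the parts gives {p=73/q=121}.

{p=73/q=121}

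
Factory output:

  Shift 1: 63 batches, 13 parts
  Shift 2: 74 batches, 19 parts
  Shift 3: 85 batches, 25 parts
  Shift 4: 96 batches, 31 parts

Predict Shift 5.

107 batches, 37 parts

Batches: +11 each step; 63, 74, 85, 96 → 107.
Parts — +6 each step: 13, 19, 25, 31 → 37.
So the next record is 107 batches, 37 parts.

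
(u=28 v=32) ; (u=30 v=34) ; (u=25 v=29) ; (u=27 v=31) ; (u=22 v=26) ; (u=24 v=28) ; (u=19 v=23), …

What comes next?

U: alternating steps +2, −5, +2, −5, …; 28, 30, 25, 27, 22, 24, 19 → 21.
V: always 4 more than the u, so 32, 34, 29, 31, 26, 28, 23 → 25.
Combining the parts gives (u=21 v=25).

(u=21 v=25)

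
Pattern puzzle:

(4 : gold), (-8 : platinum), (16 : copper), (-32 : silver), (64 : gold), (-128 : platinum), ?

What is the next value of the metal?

copper

For the first component, ×(-2) each step: 4, -8, 16, -32, 64, -128 → 256.
Metal: repeats gold → platinum → copper → silver, so gold, platinum, copper, silver, gold, platinum → copper.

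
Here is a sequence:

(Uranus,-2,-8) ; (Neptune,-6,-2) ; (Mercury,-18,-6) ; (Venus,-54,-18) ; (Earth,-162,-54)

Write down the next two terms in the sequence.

(Mars,-486,-162), (Jupiter,-1458,-486)

Planet: runs through the planets Mercury→Neptune, so Uranus, Neptune, Mercury, Venus, Earth → Mars → Jupiter.
For the second component, ×3 each step: -2, -6, -18, -54, -162 → -486 → -1458.
Third component: always the previous value of the second component; -8, -2, -6, -18, -54 → -162 → -486.
Putting the parts together: (Mars,-486,-162) and then (Jupiter,-1458,-486).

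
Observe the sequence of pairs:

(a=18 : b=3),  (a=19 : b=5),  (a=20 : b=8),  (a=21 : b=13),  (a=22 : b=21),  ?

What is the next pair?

(a=23 : b=34)

A — +1 each step: 18, 19, 20, 21, 22 → 23.
B: each term is the sum of the two before it, so 3, 5, 8, 13, 21 → 34.
So the next pair is (a=23 : b=34).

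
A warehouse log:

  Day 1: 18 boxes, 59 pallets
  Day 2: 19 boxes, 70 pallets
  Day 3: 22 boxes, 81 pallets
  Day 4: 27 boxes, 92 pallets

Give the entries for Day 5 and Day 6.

34 boxes, 103 pallets; 43 boxes, 114 pallets

Boxes: differences are 1, 3, 5, … (increasing by 2 each time); 18, 19, 22, 27 → 34 → 43.
For the pallets, +11 each step: 59, 70, 81, 92 → 103 → 114.
Putting the parts together: 34 boxes, 103 pallets and then 43 boxes, 114 pallets.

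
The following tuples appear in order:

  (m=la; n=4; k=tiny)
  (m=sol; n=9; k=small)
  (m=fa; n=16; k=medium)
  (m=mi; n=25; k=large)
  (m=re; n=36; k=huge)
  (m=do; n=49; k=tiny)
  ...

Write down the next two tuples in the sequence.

(m=ti; n=64; k=small), (m=la; n=81; k=medium)

M — runs backward through the solfège scale do→ti: la, sol, fa, mi, re, do → ti → la.
N goes 4, 9, 16, 25, 36, 49 → 64 → 81 (perfect squares: 2², 3², 4², …).
K: tiny, small, medium, large, huge, tiny → small → medium (repeats tiny → small → medium → large → huge).
Putting the parts together: (m=ti; n=64; k=small) and then (m=la; n=81; k=medium).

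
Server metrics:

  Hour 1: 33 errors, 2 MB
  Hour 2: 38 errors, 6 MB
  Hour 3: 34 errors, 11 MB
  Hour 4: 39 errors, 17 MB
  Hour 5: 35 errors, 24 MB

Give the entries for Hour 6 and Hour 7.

Errors goes 33, 38, 34, 39, 35 → 40 → 36 (alternating steps +5, −4, +5, −4, …).
MB: differences are 4, 5, 6, … (increasing by 1 each time); 2, 6, 11, 17, 24 → 32 → 41.
So the next two rows are 40 errors, 32 MB and 36 errors, 41 MB.

40 errors, 32 MB; 36 errors, 41 MB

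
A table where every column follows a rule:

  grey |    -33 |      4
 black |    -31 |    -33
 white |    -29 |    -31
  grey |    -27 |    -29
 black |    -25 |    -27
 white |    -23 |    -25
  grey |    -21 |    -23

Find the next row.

black  -19  -21

Shade goes grey, black, white, grey, black, white, grey → black (repeats grey → black → white).
Second component: -33, -31, -29, -27, -25, -23, -21 → -19 (+2 each step).
Third component goes 4, -33, -31, -29, -27, -25, -23 → -21 (always the previous value of the second component).
Combining the parts gives black  -19  -21.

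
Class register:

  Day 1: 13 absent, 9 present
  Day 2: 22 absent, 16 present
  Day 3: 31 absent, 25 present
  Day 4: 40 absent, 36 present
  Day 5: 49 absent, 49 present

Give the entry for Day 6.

Absent: +9 each step, so 13, 22, 31, 40, 49 → 58.
Present goes 9, 16, 25, 36, 49 → 64 (perfect squares: 3², 4², 5², …).
Combining the parts gives 58 absent, 64 present.

58 absent, 64 present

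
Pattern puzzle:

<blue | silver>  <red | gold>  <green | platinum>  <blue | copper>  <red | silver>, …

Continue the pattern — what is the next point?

Colour: repeats blue → red → green, so blue, red, green, blue, red → green.
Metal: silver, gold, platinum, copper, silver → gold (repeats silver → gold → platinum → copper).
Putting it together: <green | gold>.

<green | gold>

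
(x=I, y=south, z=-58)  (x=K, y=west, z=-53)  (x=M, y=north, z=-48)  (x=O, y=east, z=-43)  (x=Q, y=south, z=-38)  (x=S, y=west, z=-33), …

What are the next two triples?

X: I, K, M, O, Q, S → U → W (letters move forward 2 places in the alphabet).
Y: repeats south → west → north → east, so south, west, north, east, south, west → north → east.
Z — +5 each step: -58, -53, -48, -43, -38, -33 → -28 → -23.
So the next two triples are (x=U, y=north, z=-28) and (x=W, y=east, z=-23).

(x=U, y=north, z=-28), (x=W, y=east, z=-23)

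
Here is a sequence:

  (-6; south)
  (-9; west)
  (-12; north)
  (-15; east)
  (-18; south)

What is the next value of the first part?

-21

For the first part, −3 each step: -6, -9, -12, -15, -18 → -21.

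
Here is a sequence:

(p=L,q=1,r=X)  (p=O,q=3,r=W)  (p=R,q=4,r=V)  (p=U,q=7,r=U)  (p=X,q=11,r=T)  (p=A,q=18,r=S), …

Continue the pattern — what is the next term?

For the p, letters move forward 3 places in the alphabet, wrapping Z→A: L, O, R, U, X, A → D.
For the q, each term is the sum of the two before it: 1, 3, 4, 7, 11, 18 → 29.
R: letters move back 1 place in the alphabet; X, W, V, U, T, S → R.
Combining the parts gives (p=D,q=29,r=R).

(p=D,q=29,r=R)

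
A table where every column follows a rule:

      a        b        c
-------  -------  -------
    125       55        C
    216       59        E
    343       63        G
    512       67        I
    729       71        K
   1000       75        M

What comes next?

1331  79  O

Column a goes 125, 216, 343, 512, 729, 1000 → 1331 (perfect cubes: 5³, 6³, 7³, …).
Column b: +4 each step, so 55, 59, 63, 67, 71, 75 → 79.
For the column c, letters move forward 2 places in the alphabet: C, E, G, I, K, M → O.
Combining the parts gives 1331  79  O.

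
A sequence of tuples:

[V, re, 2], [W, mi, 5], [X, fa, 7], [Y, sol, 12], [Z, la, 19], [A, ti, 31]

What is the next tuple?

Letter: letters move forward 1 place in the alphabet, wrapping Z→A, so V, W, X, Y, Z, A → B.
Note: re, mi, fa, sol, la, ti → do (runs through the solfège scale do→ti).
Third value goes 2, 5, 7, 12, 19, 31 → 50 (each term is the sum of the two before it).
Combining the parts gives [B, do, 50].

[B, do, 50]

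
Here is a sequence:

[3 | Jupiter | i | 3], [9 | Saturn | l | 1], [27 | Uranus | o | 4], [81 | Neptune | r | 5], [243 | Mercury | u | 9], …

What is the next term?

First slot: ×3 each step; 3, 9, 27, 81, 243 → 729.
Planet: Jupiter, Saturn, Uranus, Neptune, Mercury → Venus (runs through the planets Mercury→Neptune).
Letter: i, l, o, r, u → x (letters move forward 3 places in the alphabet).
Fourth slot goes 3, 1, 4, 5, 9 → 14 (each term is the sum of the two before it).
So the next term is [729 | Venus | x | 14].

[729 | Venus | x | 14]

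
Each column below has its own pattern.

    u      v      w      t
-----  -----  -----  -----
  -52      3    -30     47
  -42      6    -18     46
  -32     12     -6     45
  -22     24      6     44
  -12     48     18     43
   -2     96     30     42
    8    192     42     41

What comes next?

18  384  54  40

Column u goes -52, -42, -32, -22, -12, -2, 8 → 18 (+10 each step).
Column v: ×2 each step, so 3, 6, 12, 24, 48, 96, 192 → 384.
Column w: +12 each step, so -30, -18, -6, 6, 18, 30, 42 → 54.
Column t — −1 each step: 47, 46, 45, 44, 43, 42, 41 → 40.
So the next line is 18  384  54  40.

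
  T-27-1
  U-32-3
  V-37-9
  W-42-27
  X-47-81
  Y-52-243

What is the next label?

Letter goes T, U, V, W, X, Y → Z (letters move forward 1 place in the alphabet).
Second component: 27, 32, 37, 42, 47, 52 → 57 (+5 each step).
For the third component, ×3 each step: 1, 3, 9, 27, 81, 243 → 729.
Combining the parts gives Z-57-729.

Z-57-729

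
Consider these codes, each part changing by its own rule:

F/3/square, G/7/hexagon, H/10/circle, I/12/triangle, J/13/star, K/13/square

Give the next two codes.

Letter — letters move forward 1 place in the alphabet: F, G, H, I, J, K → L → M.
Second component: differences are 4, 3, 2, … (decreasing by 1 each time); 3, 7, 10, 12, 13, 13 → 12 → 10.
Shape — repeats square → hexagon → circle → triangle → star: square, hexagon, circle, triangle, star, square → hexagon → circle.
Putting the parts together: L/12/hexagon and then M/10/circle.

L/12/hexagon then M/10/circle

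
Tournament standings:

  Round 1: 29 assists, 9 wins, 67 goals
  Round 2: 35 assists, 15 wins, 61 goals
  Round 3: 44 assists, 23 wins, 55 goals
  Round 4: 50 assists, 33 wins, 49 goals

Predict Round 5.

For the assists, alternating steps +6, +9, +6, +9, …: 29, 35, 44, 50 → 59.
Wins: differences are 6, 8, 10, … (increasing by 2 each time); 9, 15, 23, 33 → 45.
Goals — −6 each step: 67, 61, 55, 49 → 43.
So the next record is 59 assists, 45 wins, 43 goals.

59 assists, 45 wins, 43 goals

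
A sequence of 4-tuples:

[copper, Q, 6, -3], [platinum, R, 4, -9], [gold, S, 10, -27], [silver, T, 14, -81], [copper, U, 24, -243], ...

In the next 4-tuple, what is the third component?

38

Third component: each term is the sum of the two before it, so 6, 4, 10, 14, 24 → 38.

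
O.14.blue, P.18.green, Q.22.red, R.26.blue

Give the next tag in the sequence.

Letter — letters move forward 1 place in the alphabet: O, P, Q, R → S.
Second component: 14, 18, 22, 26 → 30 (+4 each step).
Colour: repeats blue → green → red; blue, green, red, blue → green.
Putting it together: S.30.green.

S.30.green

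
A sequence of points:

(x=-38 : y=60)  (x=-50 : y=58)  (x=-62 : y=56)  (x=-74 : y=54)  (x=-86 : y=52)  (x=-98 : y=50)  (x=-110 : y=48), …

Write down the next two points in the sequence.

(x=-122 : y=46), (x=-134 : y=44)

For the x, −12 each step: -38, -50, -62, -74, -86, -98, -110 → -122 → -134.
Y: −2 each step, so 60, 58, 56, 54, 52, 50, 48 → 46 → 44.
So the next two points are (x=-122 : y=46) and (x=-134 : y=44).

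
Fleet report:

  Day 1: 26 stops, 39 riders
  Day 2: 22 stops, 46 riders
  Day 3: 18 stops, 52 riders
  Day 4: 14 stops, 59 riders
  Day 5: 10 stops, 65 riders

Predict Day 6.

Stops: 26, 22, 18, 14, 10 → 6 (−4 each step).
Riders: 39, 46, 52, 59, 65 → 72 (alternating steps +7, +6, +7, +6, …).
So the next record is 6 stops, 72 riders.

6 stops, 72 riders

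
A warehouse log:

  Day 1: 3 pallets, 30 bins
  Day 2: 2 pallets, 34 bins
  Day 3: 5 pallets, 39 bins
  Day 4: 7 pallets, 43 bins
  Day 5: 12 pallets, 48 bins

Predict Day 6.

Pallets — each term is the sum of the two before it: 3, 2, 5, 7, 12 → 19.
Bins: alternating steps +4, +5, +4, +5, …, so 30, 34, 39, 43, 48 → 52.
Combining the parts gives 19 pallets, 52 bins.

19 pallets, 52 bins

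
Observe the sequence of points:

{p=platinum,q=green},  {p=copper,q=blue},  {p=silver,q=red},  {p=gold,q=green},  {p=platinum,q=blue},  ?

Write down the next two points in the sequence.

For the p, repeats platinum → copper → silver → gold: platinum, copper, silver, gold, platinum → copper → silver.
For the q, repeats green → blue → red: green, blue, red, green, blue → red → green.
Putting the parts together: {p=copper,q=red} and then {p=silver,q=green}.

{p=copper,q=red}, {p=silver,q=green}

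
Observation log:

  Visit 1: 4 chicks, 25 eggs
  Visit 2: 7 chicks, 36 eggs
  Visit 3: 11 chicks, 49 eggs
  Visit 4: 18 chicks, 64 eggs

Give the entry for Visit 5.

29 chicks, 81 eggs

Chicks: 4, 7, 11, 18 → 29 (each term is the sum of the two before it).
Eggs: perfect squares: 5², 6², 7², …; 25, 36, 49, 64 → 81.
So the next row is 29 chicks, 81 eggs.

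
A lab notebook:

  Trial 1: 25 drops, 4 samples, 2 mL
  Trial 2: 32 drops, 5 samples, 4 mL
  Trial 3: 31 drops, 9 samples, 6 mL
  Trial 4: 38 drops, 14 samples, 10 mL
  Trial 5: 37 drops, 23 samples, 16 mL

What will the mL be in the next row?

ML: each term is the sum of the two before it; 2, 4, 6, 10, 16 → 26.

26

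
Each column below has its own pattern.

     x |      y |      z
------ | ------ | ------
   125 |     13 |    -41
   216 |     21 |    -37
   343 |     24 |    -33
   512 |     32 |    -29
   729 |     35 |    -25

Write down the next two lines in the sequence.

1000  43  -21; 1331  46  -17

Column x: perfect cubes: 5³, 6³, 7³, …, so 125, 216, 343, 512, 729 → 1000 → 1331.
Column y: 13, 21, 24, 32, 35 → 43 → 46 (alternating steps +8, +3, +8, +3, …).
For the column z, +4 each step: -41, -37, -33, -29, -25 → -21 → -17.
Putting the parts together: 1000  43  -21 and then 1331  46  -17.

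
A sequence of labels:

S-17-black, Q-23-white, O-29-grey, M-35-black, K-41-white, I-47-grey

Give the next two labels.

Letter: letters move back 2 places in the alphabet, so S, Q, O, M, K, I → G → E.
Second component — +6 each step: 17, 23, 29, 35, 41, 47 → 53 → 59.
Shade: repeats black → white → grey, so black, white, grey, black, white, grey → black → white.
So the next two labels are G-53-black and E-59-white.

G-53-black, E-59-white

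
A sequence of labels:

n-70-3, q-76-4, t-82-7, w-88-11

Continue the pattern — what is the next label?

Letter — letters move forward 3 places in the alphabet: n, q, t, w → z.
Second component: +6 each step; 70, 76, 82, 88 → 94.
Third component — each term is the sum of the two before it: 3, 4, 7, 11 → 18.
Combining the parts gives z-94-18.

z-94-18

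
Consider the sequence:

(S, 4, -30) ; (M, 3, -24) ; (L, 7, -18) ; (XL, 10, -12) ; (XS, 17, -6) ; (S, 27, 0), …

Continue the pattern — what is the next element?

(M, 44, 6)

Size — repeats S → M → L → XL → XS: S, M, L, XL, XS, S → M.
Second entry: 4, 3, 7, 10, 17, 27 → 44 (each term is the sum of the two before it).
Third entry: +6 each step, so -30, -24, -18, -12, -6, 0 → 6.
So the next element is (M, 44, 6).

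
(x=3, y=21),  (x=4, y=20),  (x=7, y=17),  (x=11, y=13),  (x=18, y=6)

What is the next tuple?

(x=29, y=-5)

X: 3, 4, 7, 11, 18 → 29 (each term is the sum of the two before it).
Y: 21, 20, 17, 13, 6 → -5 (together with the x always sums to 24).
Putting it together: (x=29, y=-5).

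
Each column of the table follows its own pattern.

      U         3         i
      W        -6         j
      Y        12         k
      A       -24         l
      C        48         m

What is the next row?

First letter: letters move forward 2 places in the alphabet, wrapping Z→A; U, W, Y, A, C → E.
Second component goes 3, -6, 12, -24, 48 → -96 (×(-2) each step).
Second letter: i, j, k, l, m → n (letters move forward 1 place in the alphabet).
Combining the parts gives E  -96  n.

E  -96  n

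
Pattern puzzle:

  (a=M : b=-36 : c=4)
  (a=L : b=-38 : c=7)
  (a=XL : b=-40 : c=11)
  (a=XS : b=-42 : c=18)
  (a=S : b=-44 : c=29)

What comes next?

A — runs through clothing sizes XS→XL: M, L, XL, XS, S → M.
B goes -36, -38, -40, -42, -44 → -46 (−2 each step).
C: each term is the sum of the two before it; 4, 7, 11, 18, 29 → 47.
So the next triple is (a=M : b=-46 : c=47).

(a=M : b=-46 : c=47)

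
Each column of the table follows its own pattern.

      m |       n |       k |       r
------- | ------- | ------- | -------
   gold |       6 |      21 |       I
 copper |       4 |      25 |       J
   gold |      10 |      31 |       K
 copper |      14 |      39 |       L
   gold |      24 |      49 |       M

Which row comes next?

copper  38  61  N

Column m: gold, copper, gold, copper, gold → copper (alternates gold ↔ copper).
Column n: each term is the sum of the two before it, so 6, 4, 10, 14, 24 → 38.
Column k: differences are 4, 6, 8, … (increasing by 2 each time), so 21, 25, 31, 39, 49 → 61.
Column r: letters move forward 1 place in the alphabet, so I, J, K, L, M → N.
Combining the parts gives copper  38  61  N.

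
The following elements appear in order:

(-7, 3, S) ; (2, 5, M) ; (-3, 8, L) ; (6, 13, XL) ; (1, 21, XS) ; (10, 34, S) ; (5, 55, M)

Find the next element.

(14, 89, L)

For the first entry, alternating steps +9, −5, +9, −5, …: -7, 2, -3, 6, 1, 10, 5 → 14.
For the second entry, each term is the sum of the two before it: 3, 5, 8, 13, 21, 34, 55 → 89.
Size: repeats S → M → L → XL → XS, so S, M, L, XL, XS, S, M → L.
Putting it together: (14, 89, L).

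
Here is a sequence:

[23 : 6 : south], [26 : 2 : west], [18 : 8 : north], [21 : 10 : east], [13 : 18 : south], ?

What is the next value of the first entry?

First entry: alternating steps +3, −8, +3, −8, …; 23, 26, 18, 21, 13 → 16.

16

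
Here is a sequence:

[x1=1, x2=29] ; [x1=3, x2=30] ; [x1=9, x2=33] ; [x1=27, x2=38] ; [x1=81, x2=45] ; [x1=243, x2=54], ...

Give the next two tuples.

For the x1, ×3 each step: 1, 3, 9, 27, 81, 243 → 729 → 2187.
For the x2, differences are 1, 3, 5, … (increasing by 2 each time): 29, 30, 33, 38, 45, 54 → 65 → 78.
Putting the parts together: [x1=729, x2=65] and then [x1=2187, x2=78].

[x1=729, x2=65], [x1=2187, x2=78]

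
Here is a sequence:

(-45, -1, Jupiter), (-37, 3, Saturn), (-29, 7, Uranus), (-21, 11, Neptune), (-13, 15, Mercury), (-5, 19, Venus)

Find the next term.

(3, 23, Earth)

For the first slot, +8 each step: -45, -37, -29, -21, -13, -5 → 3.
Second slot: +4 each step, so -1, 3, 7, 11, 15, 19 → 23.
Planet — runs through the planets Mercury→Neptune: Jupiter, Saturn, Uranus, Neptune, Mercury, Venus → Earth.
Putting it together: (3, 23, Earth).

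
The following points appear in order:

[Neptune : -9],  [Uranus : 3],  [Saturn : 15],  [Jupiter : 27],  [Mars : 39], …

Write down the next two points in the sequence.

[Earth : 51], [Venus : 63]

Planet: runs backward through the planets Mercury→Neptune, so Neptune, Uranus, Saturn, Jupiter, Mars → Earth → Venus.
Second value goes -9, 3, 15, 27, 39 → 51 → 63 (+12 each step).
So the next two points are [Earth : 51] and [Venus : 63].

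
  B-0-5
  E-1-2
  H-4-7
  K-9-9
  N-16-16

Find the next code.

Letter: B, E, H, K, N → Q (letters move forward 3 places in the alphabet).
Second component — differences are 1, 3, 5, … (increasing by 2 each time): 0, 1, 4, 9, 16 → 25.
For the third component, each term is the sum of the two before it: 5, 2, 7, 9, 16 → 25.
So the next code is Q-25-25.

Q-25-25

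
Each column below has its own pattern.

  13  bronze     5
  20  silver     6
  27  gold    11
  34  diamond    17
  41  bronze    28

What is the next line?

48  silver  45

First component: +7 each step, so 13, 20, 27, 34, 41 → 48.
Rank: repeats bronze → silver → gold → diamond, so bronze, silver, gold, diamond, bronze → silver.
For the third component, each term is the sum of the two before it: 5, 6, 11, 17, 28 → 45.
Putting it together: 48  silver  45.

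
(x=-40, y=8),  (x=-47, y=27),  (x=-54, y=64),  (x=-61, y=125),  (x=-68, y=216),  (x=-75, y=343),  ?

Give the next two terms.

X: -40, -47, -54, -61, -68, -75 → -82 → -89 (−7 each step).
For the y, perfect cubes: 2³, 3³, 4³, …: 8, 27, 64, 125, 216, 343 → 512 → 729.
So the next two terms are (x=-82, y=512) and (x=-89, y=729).

(x=-82, y=512), (x=-89, y=729)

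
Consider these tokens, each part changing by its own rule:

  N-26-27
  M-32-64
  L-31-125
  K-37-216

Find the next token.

J-36-343

For the letter, letters move back 1 place in the alphabet: N, M, L, K → J.
Second component — alternating steps +6, −1, +6, −1, …: 26, 32, 31, 37 → 36.
Third component — perfect cubes: 3³, 4³, 5³, …: 27, 64, 125, 216 → 343.
Combining the parts gives J-36-343.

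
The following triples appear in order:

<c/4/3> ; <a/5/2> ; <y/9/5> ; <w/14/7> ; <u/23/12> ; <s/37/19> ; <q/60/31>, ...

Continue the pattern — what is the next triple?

Letter: letters move back 2 places in the alphabet, wrapping A→Z, so c, a, y, w, u, s, q → o.
Second value goes 4, 5, 9, 14, 23, 37, 60 → 97 (each term is the sum of the two before it).
For the third value, each term is the sum of the two before it: 3, 2, 5, 7, 12, 19, 31 → 50.
Putting it together: <o/97/50>.

<o/97/50>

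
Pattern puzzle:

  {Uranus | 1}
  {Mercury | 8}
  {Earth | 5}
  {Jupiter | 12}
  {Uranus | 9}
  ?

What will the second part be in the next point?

16

Second part goes 1, 8, 5, 12, 9 → 16 (alternating steps +7, −3, +7, −3, …).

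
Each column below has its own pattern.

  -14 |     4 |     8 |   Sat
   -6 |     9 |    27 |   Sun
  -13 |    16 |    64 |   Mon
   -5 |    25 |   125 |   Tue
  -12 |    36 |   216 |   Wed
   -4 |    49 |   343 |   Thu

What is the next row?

-11  64  512  Fri

First component: -14, -6, -13, -5, -12, -4 → -11 (alternating steps +8, −7, +8, −7, …).
For the second component, perfect squares: 2², 3², 4², …: 4, 9, 16, 25, 36, 49 → 64.
Third component: 8, 27, 64, 125, 216, 343 → 512 (perfect cubes: 2³, 3³, 4³, …).
For the day, runs through the weekdays Mon→Sun: Sat, Sun, Mon, Tue, Wed, Thu → Fri.
Combining the parts gives -11  64  512  Fri.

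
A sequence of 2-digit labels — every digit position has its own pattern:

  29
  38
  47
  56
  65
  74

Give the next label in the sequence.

First digit — +1 each step, mod 10: 2, 3, 4, 5, 6, 7 → 8.
Second digit: 9, 8, 7, 6, 5, 4 → 3 (−1 each step, mod 10).
Putting it together: 83.

83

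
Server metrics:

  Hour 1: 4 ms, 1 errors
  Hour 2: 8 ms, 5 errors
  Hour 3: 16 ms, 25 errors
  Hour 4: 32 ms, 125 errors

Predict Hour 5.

64 ms, 625 errors

For the ms, ×2 each step: 4, 8, 16, 32 → 64.
For the errors, ×5 each step: 1, 5, 25, 125 → 625.
So the next record is 64 ms, 625 errors.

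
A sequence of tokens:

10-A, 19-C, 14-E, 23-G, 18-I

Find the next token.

27-K

First component goes 10, 19, 14, 23, 18 → 27 (alternating steps +9, −5, +9, −5, …).
Letter — letters move forward 2 places in the alphabet: A, C, E, G, I → K.
Putting it together: 27-K.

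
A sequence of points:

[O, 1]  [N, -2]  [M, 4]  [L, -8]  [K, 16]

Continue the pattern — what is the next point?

For the letter, letters move back 1 place in the alphabet: O, N, M, L, K → J.
Second coordinate: ×(-2) each step; 1, -2, 4, -8, 16 → -32.
So the next point is [J, -32].

[J, -32]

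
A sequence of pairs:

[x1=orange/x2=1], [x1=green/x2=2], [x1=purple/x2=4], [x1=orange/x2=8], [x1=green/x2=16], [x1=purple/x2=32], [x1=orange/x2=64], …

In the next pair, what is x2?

128

X2: 1, 2, 4, 8, 16, 32, 64 → 128 (×2 each step).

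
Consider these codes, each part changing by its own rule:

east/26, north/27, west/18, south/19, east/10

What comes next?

north/11

Direction: repeats east → north → west → south, so east, north, west, south, east → north.
Second component: alternating steps +1, −9, +1, −9, …; 26, 27, 18, 19, 10 → 11.
Putting it together: north/11.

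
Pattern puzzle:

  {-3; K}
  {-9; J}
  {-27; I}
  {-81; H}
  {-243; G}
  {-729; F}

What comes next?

For the first value, ×3 each step: -3, -9, -27, -81, -243, -729 → -2187.
Letter goes K, J, I, H, G, F → E (letters move back 1 place in the alphabet).
Putting it together: {-2187; E}.

{-2187; E}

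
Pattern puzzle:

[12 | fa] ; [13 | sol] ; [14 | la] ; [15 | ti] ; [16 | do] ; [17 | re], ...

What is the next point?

First value: +1 each step; 12, 13, 14, 15, 16, 17 → 18.
For the note, runs through the solfège scale do→ti: fa, sol, la, ti, do, re → mi.
Combining the parts gives [18 | mi].

[18 | mi]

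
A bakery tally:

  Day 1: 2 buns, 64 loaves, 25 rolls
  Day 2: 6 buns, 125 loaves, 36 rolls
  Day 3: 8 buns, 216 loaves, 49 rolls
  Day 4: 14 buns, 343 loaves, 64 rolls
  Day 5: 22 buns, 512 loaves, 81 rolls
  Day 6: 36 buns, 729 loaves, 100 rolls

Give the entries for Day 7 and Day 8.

58 buns, 1000 loaves, 121 rolls; 94 buns, 1331 loaves, 144 rolls

Buns: 2, 6, 8, 14, 22, 36 → 58 → 94 (each term is the sum of the two before it).
Loaves: 64, 125, 216, 343, 512, 729 → 1000 → 1331 (perfect cubes: 4³, 5³, 6³, …).
Rolls: 25, 36, 49, 64, 81, 100 → 121 → 144 (perfect squares: 5², 6², 7², …).
Putting the parts together: 58 buns, 1000 loaves, 121 rolls and then 94 buns, 1331 loaves, 144 rolls.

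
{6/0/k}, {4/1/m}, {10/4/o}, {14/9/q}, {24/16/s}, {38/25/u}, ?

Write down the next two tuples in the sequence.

For the first component, each term is the sum of the two before it: 6, 4, 10, 14, 24, 38 → 62 → 100.
Second component: differences are 1, 3, 5, … (increasing by 2 each time), so 0, 1, 4, 9, 16, 25 → 36 → 49.
Letter: letters move forward 2 places in the alphabet; k, m, o, q, s, u → w → y.
So the next two tuples are {62/36/w} and {100/49/y}.

{62/36/w}, {100/49/y}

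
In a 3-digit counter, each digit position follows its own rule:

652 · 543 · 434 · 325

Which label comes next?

First digit: −1 each step, mod 10; 6, 5, 4, 3 → 2.
Second digit goes 5, 4, 3, 2 → 1 (−1 each step, mod 10).
Third digit: +1 each step, mod 10; 2, 3, 4, 5 → 6.
Putting it together: 216.

216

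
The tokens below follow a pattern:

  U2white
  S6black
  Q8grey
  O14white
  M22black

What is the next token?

Letter: letters move back 2 places in the alphabet; U, S, Q, O, M → K.
Second component — each term is the sum of the two before it: 2, 6, 8, 14, 22 → 36.
Shade — repeats white → black → grey: white, black, grey, white, black → grey.
So the next token is K36grey.

K36grey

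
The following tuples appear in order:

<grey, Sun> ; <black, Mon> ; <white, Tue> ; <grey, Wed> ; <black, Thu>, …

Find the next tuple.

<white, Fri>

Shade: repeats grey → black → white; grey, black, white, grey, black → white.
Day: runs through the weekdays Mon→Sun; Sun, Mon, Tue, Wed, Thu → Fri.
Combining the parts gives <white, Fri>.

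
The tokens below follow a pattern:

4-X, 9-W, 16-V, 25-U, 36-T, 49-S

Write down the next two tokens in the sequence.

First component — perfect squares: 2², 3², 4², …: 4, 9, 16, 25, 36, 49 → 64 → 81.
Letter: X, W, V, U, T, S → R → Q (letters move back 1 place in the alphabet).
So the next two tokens are 64-R and 81-Q.

64-R, 81-Q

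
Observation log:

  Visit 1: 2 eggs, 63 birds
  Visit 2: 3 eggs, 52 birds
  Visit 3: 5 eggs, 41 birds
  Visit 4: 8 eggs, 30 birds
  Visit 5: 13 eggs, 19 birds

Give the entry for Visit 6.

21 eggs, 8 birds

For the eggs, each term is the sum of the two before it: 2, 3, 5, 8, 13 → 21.
For the birds, −11 each step: 63, 52, 41, 30, 19 → 8.
Combining the parts gives 21 eggs, 8 birds.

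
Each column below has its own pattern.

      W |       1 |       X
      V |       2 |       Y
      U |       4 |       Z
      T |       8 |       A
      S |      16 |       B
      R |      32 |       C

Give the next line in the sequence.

First letter — letters move back 1 place in the alphabet: W, V, U, T, S, R → Q.
For the second component, ×2 each step: 1, 2, 4, 8, 16, 32 → 64.
Second letter — letters move forward 1 place in the alphabet, wrapping Z→A: X, Y, Z, A, B, C → D.
Combining the parts gives Q  64  D.

Q  64  D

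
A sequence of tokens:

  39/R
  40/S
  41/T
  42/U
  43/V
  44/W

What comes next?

45/X

For the first component, +1 each step: 39, 40, 41, 42, 43, 44 → 45.
Letter goes R, S, T, U, V, W → X (letters move forward 1 place in the alphabet).
Putting it together: 45/X.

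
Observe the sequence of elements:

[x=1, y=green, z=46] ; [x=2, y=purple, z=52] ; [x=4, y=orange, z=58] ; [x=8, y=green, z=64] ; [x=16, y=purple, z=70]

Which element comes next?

[x=32, y=orange, z=76]

X — ×2 each step: 1, 2, 4, 8, 16 → 32.
Y — repeats green → purple → orange: green, purple, orange, green, purple → orange.
Z — +6 each step: 46, 52, 58, 64, 70 → 76.
So the next element is [x=32, y=orange, z=76].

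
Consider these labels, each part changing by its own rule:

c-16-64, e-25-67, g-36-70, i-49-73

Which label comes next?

k-64-76

Letter: letters move forward 2 places in the alphabet, so c, e, g, i → k.
Second component goes 16, 25, 36, 49 → 64 (perfect squares: 4², 5², 6², …).
Third component: +3 each step, so 64, 67, 70, 73 → 76.
So the next label is k-64-76.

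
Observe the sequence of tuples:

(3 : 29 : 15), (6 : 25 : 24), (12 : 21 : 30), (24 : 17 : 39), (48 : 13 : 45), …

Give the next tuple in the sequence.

(96 : 9 : 54)

For the first part, ×2 each step: 3, 6, 12, 24, 48 → 96.
For the second part, −4 each step: 29, 25, 21, 17, 13 → 9.
Third part: 15, 24, 30, 39, 45 → 54 (alternating steps +9, +6, +9, +6, …).
So the next tuple is (96 : 9 : 54).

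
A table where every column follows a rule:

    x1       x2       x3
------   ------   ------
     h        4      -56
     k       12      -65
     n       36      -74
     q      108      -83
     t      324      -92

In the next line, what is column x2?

972

Column x2: ×3 each step; 4, 12, 36, 108, 324 → 972.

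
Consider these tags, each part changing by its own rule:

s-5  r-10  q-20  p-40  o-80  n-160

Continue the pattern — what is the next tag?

m-320

Letter: letters move back 1 place in the alphabet; s, r, q, p, o, n → m.
Second component: 5, 10, 20, 40, 80, 160 → 320 (×2 each step).
Putting it together: m-320.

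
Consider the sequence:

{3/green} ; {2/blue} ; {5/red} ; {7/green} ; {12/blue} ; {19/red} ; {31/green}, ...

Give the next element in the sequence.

First slot — each term is the sum of the two before it: 3, 2, 5, 7, 12, 19, 31 → 50.
For the colour, repeats green → blue → red: green, blue, red, green, blue, red, green → blue.
So the next element is {50/blue}.

{50/blue}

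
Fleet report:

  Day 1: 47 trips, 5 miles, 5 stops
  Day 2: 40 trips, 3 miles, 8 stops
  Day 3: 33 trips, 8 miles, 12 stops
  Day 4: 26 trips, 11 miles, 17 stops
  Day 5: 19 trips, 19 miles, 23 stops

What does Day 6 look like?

Trips: 47, 40, 33, 26, 19 → 12 (−7 each step).
Miles: 5, 3, 8, 11, 19 → 30 (each term is the sum of the two before it).
Stops goes 5, 8, 12, 17, 23 → 30 (differences are 3, 4, 5, … (increasing by 1 each time)).
So the next line is 12 trips, 30 miles, 30 stops.

12 trips, 30 miles, 30 stops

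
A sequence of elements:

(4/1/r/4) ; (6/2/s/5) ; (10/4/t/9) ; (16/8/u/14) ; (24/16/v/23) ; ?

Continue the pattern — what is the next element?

First component: 4, 6, 10, 16, 24 → 34 (differences are 2, 4, 6, … (increasing by 2 each time)).
For the second component, ×2 each step: 1, 2, 4, 8, 16 → 32.
Letter — letters move forward 1 place in the alphabet: r, s, t, u, v → w.
Fourth component: each term is the sum of the two before it, so 4, 5, 9, 14, 23 → 37.
Combining the parts gives (34/32/w/37).

(34/32/w/37)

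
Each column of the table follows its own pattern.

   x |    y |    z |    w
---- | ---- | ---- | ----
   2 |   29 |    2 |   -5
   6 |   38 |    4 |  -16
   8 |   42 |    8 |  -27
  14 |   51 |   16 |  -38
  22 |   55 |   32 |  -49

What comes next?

36  64  64  -60

Column x: each term is the sum of the two before it; 2, 6, 8, 14, 22 → 36.
Column y goes 29, 38, 42, 51, 55 → 64 (alternating steps +9, +4, +9, +4, …).
Column z: ×2 each step, so 2, 4, 8, 16, 32 → 64.
Column w — −11 each step: -5, -16, -27, -38, -49 → -60.
Putting it together: 36  64  64  -60.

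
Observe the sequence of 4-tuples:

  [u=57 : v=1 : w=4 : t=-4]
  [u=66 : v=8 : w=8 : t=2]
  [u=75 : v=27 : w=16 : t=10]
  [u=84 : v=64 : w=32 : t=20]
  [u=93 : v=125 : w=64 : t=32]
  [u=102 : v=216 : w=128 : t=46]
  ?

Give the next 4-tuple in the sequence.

[u=111 : v=343 : w=256 : t=62]

U: 57, 66, 75, 84, 93, 102 → 111 (+9 each step).
For the v, perfect cubes: 1³, 2³, 3³, …: 1, 8, 27, 64, 125, 216 → 343.
W: ×2 each step, so 4, 8, 16, 32, 64, 128 → 256.
T — differences are 6, 8, 10, … (increasing by 2 each time): -4, 2, 10, 20, 32, 46 → 62.
Putting it together: [u=111 : v=343 : w=256 : t=62].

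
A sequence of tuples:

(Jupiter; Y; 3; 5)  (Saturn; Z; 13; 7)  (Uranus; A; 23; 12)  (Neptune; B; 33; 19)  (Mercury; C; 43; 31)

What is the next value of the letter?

Letter: letters move forward 1 place in the alphabet, wrapping Z→A, so Y, Z, A, B, C → D.

D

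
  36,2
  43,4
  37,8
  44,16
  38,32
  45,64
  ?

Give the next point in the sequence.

39,128

First slot goes 36, 43, 37, 44, 38, 45 → 39 (alternating steps +7, −6, +7, −6, …).
Second slot — ×2 each step: 2, 4, 8, 16, 32, 64 → 128.
Putting it together: 39,128.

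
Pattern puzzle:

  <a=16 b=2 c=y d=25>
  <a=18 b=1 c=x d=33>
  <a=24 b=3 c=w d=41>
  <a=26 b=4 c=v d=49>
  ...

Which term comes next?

<a=32 b=7 c=u d=57>

A: alternating steps +2, +6, +2, +6, …, so 16, 18, 24, 26 → 32.
For the b, each term is the sum of the two before it: 2, 1, 3, 4 → 7.
For the c, letters move back 1 place in the alphabet: y, x, w, v → u.
D — +8 each step: 25, 33, 41, 49 → 57.
Putting it together: <a=32 b=7 c=u d=57>.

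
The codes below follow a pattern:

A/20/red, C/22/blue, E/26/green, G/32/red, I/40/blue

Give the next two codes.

K/50/green then M/62/red

Letter — letters move forward 2 places in the alphabet: A, C, E, G, I → K → M.
Second component: differences are 2, 4, 6, … (increasing by 2 each time); 20, 22, 26, 32, 40 → 50 → 62.
Colour: repeats red → blue → green; red, blue, green, red, blue → green → red.
So the next two codes are K/50/green and M/62/red.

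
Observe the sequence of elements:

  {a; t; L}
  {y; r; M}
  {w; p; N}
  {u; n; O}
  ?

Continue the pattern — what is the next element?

First letter goes a, y, w, u → s (letters move back 2 places in the alphabet, wrapping A→Z).
For the second letter, letters move back 2 places in the alphabet: t, r, p, n → l.
For the third letter, letters move forward 1 place in the alphabet: L, M, N, O → P.
Combining the parts gives {s; l; P}.

{s; l; P}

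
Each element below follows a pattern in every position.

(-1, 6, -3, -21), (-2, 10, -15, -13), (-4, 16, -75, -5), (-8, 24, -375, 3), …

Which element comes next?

(-16, 34, -1875, 11)

First value — ×2 each step: -1, -2, -4, -8 → -16.
Second value goes 6, 10, 16, 24 → 34 (differences are 4, 6, 8, … (increasing by 2 each time)).
Third value: -3, -15, -75, -375 → -1875 (×5 each step).
Fourth value: +8 each step; -21, -13, -5, 3 → 11.
Putting it together: (-16, 34, -1875, 11).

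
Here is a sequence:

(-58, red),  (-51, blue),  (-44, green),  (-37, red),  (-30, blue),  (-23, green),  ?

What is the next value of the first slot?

-16

First slot — +7 each step: -58, -51, -44, -37, -30, -23 → -16.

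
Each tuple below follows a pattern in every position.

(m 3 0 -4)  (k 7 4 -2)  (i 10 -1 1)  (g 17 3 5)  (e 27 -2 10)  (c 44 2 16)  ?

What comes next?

Letter — letters move back 2 places in the alphabet: m, k, i, g, e, c → a.
Second component — each term is the sum of the two before it: 3, 7, 10, 17, 27, 44 → 71.
Third component goes 0, 4, -1, 3, -2, 2 → -3 (alternating steps +4, −5, +4, −5, …).
Fourth component: differences are 2, 3, 4, … (increasing by 1 each time); -4, -2, 1, 5, 10, 16 → 23.
So the next tuple is (a 71 -3 23).

(a 71 -3 23)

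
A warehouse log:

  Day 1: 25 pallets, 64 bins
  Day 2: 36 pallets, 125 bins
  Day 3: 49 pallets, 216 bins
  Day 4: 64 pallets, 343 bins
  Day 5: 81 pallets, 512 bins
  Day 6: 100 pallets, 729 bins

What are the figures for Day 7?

121 pallets, 1000 bins

Pallets: perfect squares: 5², 6², 7², …; 25, 36, 49, 64, 81, 100 → 121.
Bins: 64, 125, 216, 343, 512, 729 → 1000 (perfect cubes: 4³, 5³, 6³, …).
Combining the parts gives 121 pallets, 1000 bins.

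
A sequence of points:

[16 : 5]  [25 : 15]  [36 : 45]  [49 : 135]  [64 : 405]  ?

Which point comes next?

[81 : 1215]

For the first slot, perfect squares: 4², 5², 6², …: 16, 25, 36, 49, 64 → 81.
Second slot: ×3 each step; 5, 15, 45, 135, 405 → 1215.
Putting it together: [81 : 1215].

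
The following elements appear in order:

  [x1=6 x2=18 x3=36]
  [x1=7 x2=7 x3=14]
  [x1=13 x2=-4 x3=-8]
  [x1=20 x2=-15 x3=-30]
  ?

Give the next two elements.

For the x1, each term is the sum of the two before it: 6, 7, 13, 20 → 33 → 53.
X2 goes 18, 7, -4, -15 → -26 → -37 (−11 each step).
X3 — always 2 × the x2: 36, 14, -8, -30 → -52 → -74.
Putting the parts together: [x1=33 x2=-26 x3=-52] and then [x1=53 x2=-37 x3=-74].

[x1=33 x2=-26 x3=-52], [x1=53 x2=-37 x3=-74]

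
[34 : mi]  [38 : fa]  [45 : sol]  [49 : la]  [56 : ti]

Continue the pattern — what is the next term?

First entry: 34, 38, 45, 49, 56 → 60 (alternating steps +4, +7, +4, +7, …).
Note goes mi, fa, sol, la, ti → do (runs through the solfège scale do→ti).
Putting it together: [60 : do].

[60 : do]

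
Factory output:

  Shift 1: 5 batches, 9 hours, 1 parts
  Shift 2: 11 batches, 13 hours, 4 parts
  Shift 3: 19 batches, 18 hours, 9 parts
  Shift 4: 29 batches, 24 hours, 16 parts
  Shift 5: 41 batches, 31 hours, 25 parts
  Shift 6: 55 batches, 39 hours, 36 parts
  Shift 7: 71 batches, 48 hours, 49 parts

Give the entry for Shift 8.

Batches: 5, 11, 19, 29, 41, 55, 71 → 89 (differences are 6, 8, 10, … (increasing by 2 each time)).
Hours: differences are 4, 5, 6, … (increasing by 1 each time), so 9, 13, 18, 24, 31, 39, 48 → 58.
Parts goes 1, 4, 9, 16, 25, 36, 49 → 64 (perfect squares: 1², 2², 3², …).
Putting it together: 89 batches, 58 hours, 64 parts.

89 batches, 58 hours, 64 parts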